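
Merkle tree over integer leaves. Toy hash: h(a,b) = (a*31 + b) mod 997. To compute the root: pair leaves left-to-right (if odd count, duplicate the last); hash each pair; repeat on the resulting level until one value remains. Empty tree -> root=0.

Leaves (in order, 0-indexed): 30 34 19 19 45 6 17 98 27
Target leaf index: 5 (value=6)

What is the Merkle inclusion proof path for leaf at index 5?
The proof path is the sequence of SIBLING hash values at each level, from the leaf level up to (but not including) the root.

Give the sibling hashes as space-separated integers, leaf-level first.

L0 (leaves): [30, 34, 19, 19, 45, 6, 17, 98, 27], target index=5
L1: h(30,34)=(30*31+34)%997=964 [pair 0] h(19,19)=(19*31+19)%997=608 [pair 1] h(45,6)=(45*31+6)%997=404 [pair 2] h(17,98)=(17*31+98)%997=625 [pair 3] h(27,27)=(27*31+27)%997=864 [pair 4] -> [964, 608, 404, 625, 864]
  Sibling for proof at L0: 45
L2: h(964,608)=(964*31+608)%997=582 [pair 0] h(404,625)=(404*31+625)%997=188 [pair 1] h(864,864)=(864*31+864)%997=729 [pair 2] -> [582, 188, 729]
  Sibling for proof at L1: 625
L3: h(582,188)=(582*31+188)%997=284 [pair 0] h(729,729)=(729*31+729)%997=397 [pair 1] -> [284, 397]
  Sibling for proof at L2: 582
L4: h(284,397)=(284*31+397)%997=228 [pair 0] -> [228]
  Sibling for proof at L3: 397
Root: 228
Proof path (sibling hashes from leaf to root): [45, 625, 582, 397]

Answer: 45 625 582 397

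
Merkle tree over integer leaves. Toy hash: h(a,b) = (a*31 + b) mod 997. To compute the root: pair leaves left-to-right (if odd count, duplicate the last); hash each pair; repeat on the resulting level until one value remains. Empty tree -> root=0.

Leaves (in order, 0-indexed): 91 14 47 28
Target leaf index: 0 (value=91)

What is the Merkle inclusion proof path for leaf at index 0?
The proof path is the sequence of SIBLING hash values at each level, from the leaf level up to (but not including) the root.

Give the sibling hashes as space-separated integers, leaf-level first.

Answer: 14 488

Derivation:
L0 (leaves): [91, 14, 47, 28], target index=0
L1: h(91,14)=(91*31+14)%997=841 [pair 0] h(47,28)=(47*31+28)%997=488 [pair 1] -> [841, 488]
  Sibling for proof at L0: 14
L2: h(841,488)=(841*31+488)%997=637 [pair 0] -> [637]
  Sibling for proof at L1: 488
Root: 637
Proof path (sibling hashes from leaf to root): [14, 488]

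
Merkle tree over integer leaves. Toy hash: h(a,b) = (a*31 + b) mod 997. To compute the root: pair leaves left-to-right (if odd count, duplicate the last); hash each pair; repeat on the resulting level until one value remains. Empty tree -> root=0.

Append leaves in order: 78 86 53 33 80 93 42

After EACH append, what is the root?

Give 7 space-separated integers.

After append 78 (leaves=[78]):
  L0: [78]
  root=78
After append 86 (leaves=[78, 86]):
  L0: [78, 86]
  L1: h(78,86)=(78*31+86)%997=510 -> [510]
  root=510
After append 53 (leaves=[78, 86, 53]):
  L0: [78, 86, 53]
  L1: h(78,86)=(78*31+86)%997=510 h(53,53)=(53*31+53)%997=699 -> [510, 699]
  L2: h(510,699)=(510*31+699)%997=557 -> [557]
  root=557
After append 33 (leaves=[78, 86, 53, 33]):
  L0: [78, 86, 53, 33]
  L1: h(78,86)=(78*31+86)%997=510 h(53,33)=(53*31+33)%997=679 -> [510, 679]
  L2: h(510,679)=(510*31+679)%997=537 -> [537]
  root=537
After append 80 (leaves=[78, 86, 53, 33, 80]):
  L0: [78, 86, 53, 33, 80]
  L1: h(78,86)=(78*31+86)%997=510 h(53,33)=(53*31+33)%997=679 h(80,80)=(80*31+80)%997=566 -> [510, 679, 566]
  L2: h(510,679)=(510*31+679)%997=537 h(566,566)=(566*31+566)%997=166 -> [537, 166]
  L3: h(537,166)=(537*31+166)%997=861 -> [861]
  root=861
After append 93 (leaves=[78, 86, 53, 33, 80, 93]):
  L0: [78, 86, 53, 33, 80, 93]
  L1: h(78,86)=(78*31+86)%997=510 h(53,33)=(53*31+33)%997=679 h(80,93)=(80*31+93)%997=579 -> [510, 679, 579]
  L2: h(510,679)=(510*31+679)%997=537 h(579,579)=(579*31+579)%997=582 -> [537, 582]
  L3: h(537,582)=(537*31+582)%997=280 -> [280]
  root=280
After append 42 (leaves=[78, 86, 53, 33, 80, 93, 42]):
  L0: [78, 86, 53, 33, 80, 93, 42]
  L1: h(78,86)=(78*31+86)%997=510 h(53,33)=(53*31+33)%997=679 h(80,93)=(80*31+93)%997=579 h(42,42)=(42*31+42)%997=347 -> [510, 679, 579, 347]
  L2: h(510,679)=(510*31+679)%997=537 h(579,347)=(579*31+347)%997=350 -> [537, 350]
  L3: h(537,350)=(537*31+350)%997=48 -> [48]
  root=48

Answer: 78 510 557 537 861 280 48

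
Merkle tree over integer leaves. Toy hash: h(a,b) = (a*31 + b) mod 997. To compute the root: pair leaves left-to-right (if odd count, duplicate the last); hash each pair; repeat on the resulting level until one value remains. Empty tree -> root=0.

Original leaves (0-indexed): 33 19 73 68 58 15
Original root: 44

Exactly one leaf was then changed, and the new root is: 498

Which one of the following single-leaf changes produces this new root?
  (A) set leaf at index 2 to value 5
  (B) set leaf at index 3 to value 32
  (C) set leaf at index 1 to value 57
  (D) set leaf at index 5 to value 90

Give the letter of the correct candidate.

Original leaves: [33, 19, 73, 68, 58, 15]
Target new root: 498
Try each candidate change and compute the resulting root:
Candidate A: set leaf[2] = 5 -> leaves = [33, 19, 5, 68, 58, 15]
  L0: [33, 19, 5, 68, 58, 15]
  L1: h(33,19)=(33*31+19)%997=45 h(5,68)=(5*31+68)%997=223 h(58,15)=(58*31+15)%997=816 -> [45, 223, 816]
  L2: h(45,223)=(45*31+223)%997=621 h(816,816)=(816*31+816)%997=190 -> [621, 190]
  L3: h(621,190)=(621*31+190)%997=498 -> [498]
  root = 498 == target 498  ** MATCH **
Candidate B: set leaf[3] = 32 -> leaves = [33, 19, 73, 32, 58, 15]
  L0: [33, 19, 73, 32, 58, 15]
  L1: h(33,19)=(33*31+19)%997=45 h(73,32)=(73*31+32)%997=301 h(58,15)=(58*31+15)%997=816 -> [45, 301, 816]
  L2: h(45,301)=(45*31+301)%997=699 h(816,816)=(816*31+816)%997=190 -> [699, 190]
  L3: h(699,190)=(699*31+190)%997=922 -> [922]
  root = 922 != target 498
Candidate C: set leaf[1] = 57 -> leaves = [33, 57, 73, 68, 58, 15]
  L0: [33, 57, 73, 68, 58, 15]
  L1: h(33,57)=(33*31+57)%997=83 h(73,68)=(73*31+68)%997=337 h(58,15)=(58*31+15)%997=816 -> [83, 337, 816]
  L2: h(83,337)=(83*31+337)%997=916 h(816,816)=(816*31+816)%997=190 -> [916, 190]
  L3: h(916,190)=(916*31+190)%997=670 -> [670]
  root = 670 != target 498
Candidate D: set leaf[5] = 90 -> leaves = [33, 19, 73, 68, 58, 90]
  L0: [33, 19, 73, 68, 58, 90]
  L1: h(33,19)=(33*31+19)%997=45 h(73,68)=(73*31+68)%997=337 h(58,90)=(58*31+90)%997=891 -> [45, 337, 891]
  L2: h(45,337)=(45*31+337)%997=735 h(891,891)=(891*31+891)%997=596 -> [735, 596]
  L3: h(735,596)=(735*31+596)%997=450 -> [450]
  root = 450 != target 498
Candidate A produces the target root.

Answer: A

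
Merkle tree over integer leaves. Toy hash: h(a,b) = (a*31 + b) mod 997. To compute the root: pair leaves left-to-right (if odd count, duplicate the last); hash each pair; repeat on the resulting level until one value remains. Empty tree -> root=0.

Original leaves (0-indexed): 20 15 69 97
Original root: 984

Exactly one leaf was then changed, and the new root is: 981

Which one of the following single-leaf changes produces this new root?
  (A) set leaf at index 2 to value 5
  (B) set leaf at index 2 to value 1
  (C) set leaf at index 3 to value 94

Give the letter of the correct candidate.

Original leaves: [20, 15, 69, 97]
Target new root: 981
Try each candidate change and compute the resulting root:
Candidate A: set leaf[2] = 5 -> leaves = [20, 15, 5, 97]
  L0: [20, 15, 5, 97]
  L1: h(20,15)=(20*31+15)%997=635 h(5,97)=(5*31+97)%997=252 -> [635, 252]
  L2: h(635,252)=(635*31+252)%997=994 -> [994]
  root = 994 != target 981
Candidate B: set leaf[2] = 1 -> leaves = [20, 15, 1, 97]
  L0: [20, 15, 1, 97]
  L1: h(20,15)=(20*31+15)%997=635 h(1,97)=(1*31+97)%997=128 -> [635, 128]
  L2: h(635,128)=(635*31+128)%997=870 -> [870]
  root = 870 != target 981
Candidate C: set leaf[3] = 94 -> leaves = [20, 15, 69, 94]
  L0: [20, 15, 69, 94]
  L1: h(20,15)=(20*31+15)%997=635 h(69,94)=(69*31+94)%997=239 -> [635, 239]
  L2: h(635,239)=(635*31+239)%997=981 -> [981]
  root = 981 == target 981  ** MATCH **
Candidate C produces the target root.

Answer: C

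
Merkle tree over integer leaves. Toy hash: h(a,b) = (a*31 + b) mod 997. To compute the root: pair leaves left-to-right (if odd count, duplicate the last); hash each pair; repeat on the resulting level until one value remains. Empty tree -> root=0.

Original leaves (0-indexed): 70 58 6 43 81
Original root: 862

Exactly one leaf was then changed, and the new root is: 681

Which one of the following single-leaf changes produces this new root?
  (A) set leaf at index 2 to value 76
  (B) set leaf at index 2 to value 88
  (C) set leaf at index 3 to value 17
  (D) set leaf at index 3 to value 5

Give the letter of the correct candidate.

Answer: D

Derivation:
Original leaves: [70, 58, 6, 43, 81]
Target new root: 681
Try each candidate change and compute the resulting root:
Candidate A: set leaf[2] = 76 -> leaves = [70, 58, 76, 43, 81]
  L0: [70, 58, 76, 43, 81]
  L1: h(70,58)=(70*31+58)%997=234 h(76,43)=(76*31+43)%997=405 h(81,81)=(81*31+81)%997=598 -> [234, 405, 598]
  L2: h(234,405)=(234*31+405)%997=680 h(598,598)=(598*31+598)%997=193 -> [680, 193]
  L3: h(680,193)=(680*31+193)%997=336 -> [336]
  root = 336 != target 681
Candidate B: set leaf[2] = 88 -> leaves = [70, 58, 88, 43, 81]
  L0: [70, 58, 88, 43, 81]
  L1: h(70,58)=(70*31+58)%997=234 h(88,43)=(88*31+43)%997=777 h(81,81)=(81*31+81)%997=598 -> [234, 777, 598]
  L2: h(234,777)=(234*31+777)%997=55 h(598,598)=(598*31+598)%997=193 -> [55, 193]
  L3: h(55,193)=(55*31+193)%997=901 -> [901]
  root = 901 != target 681
Candidate C: set leaf[3] = 17 -> leaves = [70, 58, 6, 17, 81]
  L0: [70, 58, 6, 17, 81]
  L1: h(70,58)=(70*31+58)%997=234 h(6,17)=(6*31+17)%997=203 h(81,81)=(81*31+81)%997=598 -> [234, 203, 598]
  L2: h(234,203)=(234*31+203)%997=478 h(598,598)=(598*31+598)%997=193 -> [478, 193]
  L3: h(478,193)=(478*31+193)%997=56 -> [56]
  root = 56 != target 681
Candidate D: set leaf[3] = 5 -> leaves = [70, 58, 6, 5, 81]
  L0: [70, 58, 6, 5, 81]
  L1: h(70,58)=(70*31+58)%997=234 h(6,5)=(6*31+5)%997=191 h(81,81)=(81*31+81)%997=598 -> [234, 191, 598]
  L2: h(234,191)=(234*31+191)%997=466 h(598,598)=(598*31+598)%997=193 -> [466, 193]
  L3: h(466,193)=(466*31+193)%997=681 -> [681]
  root = 681 == target 681  ** MATCH **
Candidate D produces the target root.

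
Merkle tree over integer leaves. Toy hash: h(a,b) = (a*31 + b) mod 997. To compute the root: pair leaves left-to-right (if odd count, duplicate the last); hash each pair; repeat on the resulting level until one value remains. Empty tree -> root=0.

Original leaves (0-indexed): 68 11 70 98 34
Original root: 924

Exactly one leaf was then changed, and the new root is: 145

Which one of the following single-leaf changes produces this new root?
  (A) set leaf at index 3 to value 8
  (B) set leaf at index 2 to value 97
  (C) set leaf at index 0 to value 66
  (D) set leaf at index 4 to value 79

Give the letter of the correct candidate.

Original leaves: [68, 11, 70, 98, 34]
Target new root: 145
Try each candidate change and compute the resulting root:
Candidate A: set leaf[3] = 8 -> leaves = [68, 11, 70, 8, 34]
  L0: [68, 11, 70, 8, 34]
  L1: h(68,11)=(68*31+11)%997=125 h(70,8)=(70*31+8)%997=184 h(34,34)=(34*31+34)%997=91 -> [125, 184, 91]
  L2: h(125,184)=(125*31+184)%997=71 h(91,91)=(91*31+91)%997=918 -> [71, 918]
  L3: h(71,918)=(71*31+918)%997=128 -> [128]
  root = 128 != target 145
Candidate B: set leaf[2] = 97 -> leaves = [68, 11, 97, 98, 34]
  L0: [68, 11, 97, 98, 34]
  L1: h(68,11)=(68*31+11)%997=125 h(97,98)=(97*31+98)%997=114 h(34,34)=(34*31+34)%997=91 -> [125, 114, 91]
  L2: h(125,114)=(125*31+114)%997=1 h(91,91)=(91*31+91)%997=918 -> [1, 918]
  L3: h(1,918)=(1*31+918)%997=949 -> [949]
  root = 949 != target 145
Candidate C: set leaf[0] = 66 -> leaves = [66, 11, 70, 98, 34]
  L0: [66, 11, 70, 98, 34]
  L1: h(66,11)=(66*31+11)%997=63 h(70,98)=(70*31+98)%997=274 h(34,34)=(34*31+34)%997=91 -> [63, 274, 91]
  L2: h(63,274)=(63*31+274)%997=233 h(91,91)=(91*31+91)%997=918 -> [233, 918]
  L3: h(233,918)=(233*31+918)%997=165 -> [165]
  root = 165 != target 145
Candidate D: set leaf[4] = 79 -> leaves = [68, 11, 70, 98, 79]
  L0: [68, 11, 70, 98, 79]
  L1: h(68,11)=(68*31+11)%997=125 h(70,98)=(70*31+98)%997=274 h(79,79)=(79*31+79)%997=534 -> [125, 274, 534]
  L2: h(125,274)=(125*31+274)%997=161 h(534,534)=(534*31+534)%997=139 -> [161, 139]
  L3: h(161,139)=(161*31+139)%997=145 -> [145]
  root = 145 == target 145  ** MATCH **
Candidate D produces the target root.

Answer: D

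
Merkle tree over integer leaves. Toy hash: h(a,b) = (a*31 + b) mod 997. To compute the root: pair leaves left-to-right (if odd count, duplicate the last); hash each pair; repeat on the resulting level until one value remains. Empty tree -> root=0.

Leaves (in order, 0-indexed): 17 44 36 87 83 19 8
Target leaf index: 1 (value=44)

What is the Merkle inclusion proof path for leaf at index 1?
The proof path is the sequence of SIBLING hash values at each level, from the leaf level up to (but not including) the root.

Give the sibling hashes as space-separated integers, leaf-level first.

Answer: 17 206 848

Derivation:
L0 (leaves): [17, 44, 36, 87, 83, 19, 8], target index=1
L1: h(17,44)=(17*31+44)%997=571 [pair 0] h(36,87)=(36*31+87)%997=206 [pair 1] h(83,19)=(83*31+19)%997=598 [pair 2] h(8,8)=(8*31+8)%997=256 [pair 3] -> [571, 206, 598, 256]
  Sibling for proof at L0: 17
L2: h(571,206)=(571*31+206)%997=958 [pair 0] h(598,256)=(598*31+256)%997=848 [pair 1] -> [958, 848]
  Sibling for proof at L1: 206
L3: h(958,848)=(958*31+848)%997=636 [pair 0] -> [636]
  Sibling for proof at L2: 848
Root: 636
Proof path (sibling hashes from leaf to root): [17, 206, 848]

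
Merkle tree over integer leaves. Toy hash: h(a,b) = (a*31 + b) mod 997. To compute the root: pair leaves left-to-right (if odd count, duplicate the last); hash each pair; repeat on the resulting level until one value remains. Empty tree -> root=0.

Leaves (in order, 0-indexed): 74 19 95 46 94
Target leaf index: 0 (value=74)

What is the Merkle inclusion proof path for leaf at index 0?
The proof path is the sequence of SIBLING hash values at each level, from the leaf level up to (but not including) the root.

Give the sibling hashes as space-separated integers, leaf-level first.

Answer: 19 0 544

Derivation:
L0 (leaves): [74, 19, 95, 46, 94], target index=0
L1: h(74,19)=(74*31+19)%997=319 [pair 0] h(95,46)=(95*31+46)%997=0 [pair 1] h(94,94)=(94*31+94)%997=17 [pair 2] -> [319, 0, 17]
  Sibling for proof at L0: 19
L2: h(319,0)=(319*31+0)%997=916 [pair 0] h(17,17)=(17*31+17)%997=544 [pair 1] -> [916, 544]
  Sibling for proof at L1: 0
L3: h(916,544)=(916*31+544)%997=27 [pair 0] -> [27]
  Sibling for proof at L2: 544
Root: 27
Proof path (sibling hashes from leaf to root): [19, 0, 544]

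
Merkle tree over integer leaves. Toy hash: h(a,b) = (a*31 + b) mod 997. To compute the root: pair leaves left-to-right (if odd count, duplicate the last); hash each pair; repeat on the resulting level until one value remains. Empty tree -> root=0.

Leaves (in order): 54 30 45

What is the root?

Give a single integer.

Answer: 426

Derivation:
L0: [54, 30, 45]
L1: h(54,30)=(54*31+30)%997=707 h(45,45)=(45*31+45)%997=443 -> [707, 443]
L2: h(707,443)=(707*31+443)%997=426 -> [426]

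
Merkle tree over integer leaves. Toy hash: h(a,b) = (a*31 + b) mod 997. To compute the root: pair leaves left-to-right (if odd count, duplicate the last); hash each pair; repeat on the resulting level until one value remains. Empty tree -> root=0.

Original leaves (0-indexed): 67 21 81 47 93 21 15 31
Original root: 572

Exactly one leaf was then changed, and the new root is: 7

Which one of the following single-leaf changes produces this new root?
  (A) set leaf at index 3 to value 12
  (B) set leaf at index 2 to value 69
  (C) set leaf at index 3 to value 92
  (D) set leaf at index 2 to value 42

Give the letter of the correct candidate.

Answer: B

Derivation:
Original leaves: [67, 21, 81, 47, 93, 21, 15, 31]
Target new root: 7
Try each candidate change and compute the resulting root:
Candidate A: set leaf[3] = 12 -> leaves = [67, 21, 81, 12, 93, 21, 15, 31]
  L0: [67, 21, 81, 12, 93, 21, 15, 31]
  L1: h(67,21)=(67*31+21)%997=104 h(81,12)=(81*31+12)%997=529 h(93,21)=(93*31+21)%997=910 h(15,31)=(15*31+31)%997=496 -> [104, 529, 910, 496]
  L2: h(104,529)=(104*31+529)%997=762 h(910,496)=(910*31+496)%997=790 -> [762, 790]
  L3: h(762,790)=(762*31+790)%997=484 -> [484]
  root = 484 != target 7
Candidate B: set leaf[2] = 69 -> leaves = [67, 21, 69, 47, 93, 21, 15, 31]
  L0: [67, 21, 69, 47, 93, 21, 15, 31]
  L1: h(67,21)=(67*31+21)%997=104 h(69,47)=(69*31+47)%997=192 h(93,21)=(93*31+21)%997=910 h(15,31)=(15*31+31)%997=496 -> [104, 192, 910, 496]
  L2: h(104,192)=(104*31+192)%997=425 h(910,496)=(910*31+496)%997=790 -> [425, 790]
  L3: h(425,790)=(425*31+790)%997=7 -> [7]
  root = 7 == target 7  ** MATCH **
Candidate C: set leaf[3] = 92 -> leaves = [67, 21, 81, 92, 93, 21, 15, 31]
  L0: [67, 21, 81, 92, 93, 21, 15, 31]
  L1: h(67,21)=(67*31+21)%997=104 h(81,92)=(81*31+92)%997=609 h(93,21)=(93*31+21)%997=910 h(15,31)=(15*31+31)%997=496 -> [104, 609, 910, 496]
  L2: h(104,609)=(104*31+609)%997=842 h(910,496)=(910*31+496)%997=790 -> [842, 790]
  L3: h(842,790)=(842*31+790)%997=970 -> [970]
  root = 970 != target 7
Candidate D: set leaf[2] = 42 -> leaves = [67, 21, 42, 47, 93, 21, 15, 31]
  L0: [67, 21, 42, 47, 93, 21, 15, 31]
  L1: h(67,21)=(67*31+21)%997=104 h(42,47)=(42*31+47)%997=352 h(93,21)=(93*31+21)%997=910 h(15,31)=(15*31+31)%997=496 -> [104, 352, 910, 496]
  L2: h(104,352)=(104*31+352)%997=585 h(910,496)=(910*31+496)%997=790 -> [585, 790]
  L3: h(585,790)=(585*31+790)%997=979 -> [979]
  root = 979 != target 7
Candidate B produces the target root.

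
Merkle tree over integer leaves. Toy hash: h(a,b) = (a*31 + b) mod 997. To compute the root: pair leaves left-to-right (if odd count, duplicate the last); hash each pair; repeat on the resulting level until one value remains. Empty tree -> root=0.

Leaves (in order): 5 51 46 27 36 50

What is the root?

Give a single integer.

Answer: 164

Derivation:
L0: [5, 51, 46, 27, 36, 50]
L1: h(5,51)=(5*31+51)%997=206 h(46,27)=(46*31+27)%997=456 h(36,50)=(36*31+50)%997=169 -> [206, 456, 169]
L2: h(206,456)=(206*31+456)%997=860 h(169,169)=(169*31+169)%997=423 -> [860, 423]
L3: h(860,423)=(860*31+423)%997=164 -> [164]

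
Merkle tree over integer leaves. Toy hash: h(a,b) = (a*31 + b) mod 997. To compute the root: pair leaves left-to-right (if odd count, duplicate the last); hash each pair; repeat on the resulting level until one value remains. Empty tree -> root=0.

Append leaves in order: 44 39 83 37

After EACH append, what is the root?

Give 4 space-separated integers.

Answer: 44 406 287 241

Derivation:
After append 44 (leaves=[44]):
  L0: [44]
  root=44
After append 39 (leaves=[44, 39]):
  L0: [44, 39]
  L1: h(44,39)=(44*31+39)%997=406 -> [406]
  root=406
After append 83 (leaves=[44, 39, 83]):
  L0: [44, 39, 83]
  L1: h(44,39)=(44*31+39)%997=406 h(83,83)=(83*31+83)%997=662 -> [406, 662]
  L2: h(406,662)=(406*31+662)%997=287 -> [287]
  root=287
After append 37 (leaves=[44, 39, 83, 37]):
  L0: [44, 39, 83, 37]
  L1: h(44,39)=(44*31+39)%997=406 h(83,37)=(83*31+37)%997=616 -> [406, 616]
  L2: h(406,616)=(406*31+616)%997=241 -> [241]
  root=241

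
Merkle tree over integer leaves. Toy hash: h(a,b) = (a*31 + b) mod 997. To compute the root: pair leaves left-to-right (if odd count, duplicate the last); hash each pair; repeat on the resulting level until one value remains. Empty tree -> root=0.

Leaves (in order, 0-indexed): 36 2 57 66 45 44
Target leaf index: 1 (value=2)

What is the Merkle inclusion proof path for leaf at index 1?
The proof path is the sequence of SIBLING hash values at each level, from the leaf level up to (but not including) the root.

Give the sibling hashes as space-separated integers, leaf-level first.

Answer: 36 836 186

Derivation:
L0 (leaves): [36, 2, 57, 66, 45, 44], target index=1
L1: h(36,2)=(36*31+2)%997=121 [pair 0] h(57,66)=(57*31+66)%997=836 [pair 1] h(45,44)=(45*31+44)%997=442 [pair 2] -> [121, 836, 442]
  Sibling for proof at L0: 36
L2: h(121,836)=(121*31+836)%997=599 [pair 0] h(442,442)=(442*31+442)%997=186 [pair 1] -> [599, 186]
  Sibling for proof at L1: 836
L3: h(599,186)=(599*31+186)%997=809 [pair 0] -> [809]
  Sibling for proof at L2: 186
Root: 809
Proof path (sibling hashes from leaf to root): [36, 836, 186]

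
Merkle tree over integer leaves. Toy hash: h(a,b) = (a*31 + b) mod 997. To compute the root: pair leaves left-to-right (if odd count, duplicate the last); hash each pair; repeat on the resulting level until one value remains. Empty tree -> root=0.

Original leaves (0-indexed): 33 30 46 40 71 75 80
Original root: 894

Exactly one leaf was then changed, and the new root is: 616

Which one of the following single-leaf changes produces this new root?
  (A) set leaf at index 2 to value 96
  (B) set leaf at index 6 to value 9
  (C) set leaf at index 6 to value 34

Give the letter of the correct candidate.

Answer: B

Derivation:
Original leaves: [33, 30, 46, 40, 71, 75, 80]
Target new root: 616
Try each candidate change and compute the resulting root:
Candidate A: set leaf[2] = 96 -> leaves = [33, 30, 96, 40, 71, 75, 80]
  L0: [33, 30, 96, 40, 71, 75, 80]
  L1: h(33,30)=(33*31+30)%997=56 h(96,40)=(96*31+40)%997=25 h(71,75)=(71*31+75)%997=282 h(80,80)=(80*31+80)%997=566 -> [56, 25, 282, 566]
  L2: h(56,25)=(56*31+25)%997=764 h(282,566)=(282*31+566)%997=335 -> [764, 335]
  L3: h(764,335)=(764*31+335)%997=91 -> [91]
  root = 91 != target 616
Candidate B: set leaf[6] = 9 -> leaves = [33, 30, 46, 40, 71, 75, 9]
  L0: [33, 30, 46, 40, 71, 75, 9]
  L1: h(33,30)=(33*31+30)%997=56 h(46,40)=(46*31+40)%997=469 h(71,75)=(71*31+75)%997=282 h(9,9)=(9*31+9)%997=288 -> [56, 469, 282, 288]
  L2: h(56,469)=(56*31+469)%997=211 h(282,288)=(282*31+288)%997=57 -> [211, 57]
  L3: h(211,57)=(211*31+57)%997=616 -> [616]
  root = 616 == target 616  ** MATCH **
Candidate C: set leaf[6] = 34 -> leaves = [33, 30, 46, 40, 71, 75, 34]
  L0: [33, 30, 46, 40, 71, 75, 34]
  L1: h(33,30)=(33*31+30)%997=56 h(46,40)=(46*31+40)%997=469 h(71,75)=(71*31+75)%997=282 h(34,34)=(34*31+34)%997=91 -> [56, 469, 282, 91]
  L2: h(56,469)=(56*31+469)%997=211 h(282,91)=(282*31+91)%997=857 -> [211, 857]
  L3: h(211,857)=(211*31+857)%997=419 -> [419]
  root = 419 != target 616
Candidate B produces the target root.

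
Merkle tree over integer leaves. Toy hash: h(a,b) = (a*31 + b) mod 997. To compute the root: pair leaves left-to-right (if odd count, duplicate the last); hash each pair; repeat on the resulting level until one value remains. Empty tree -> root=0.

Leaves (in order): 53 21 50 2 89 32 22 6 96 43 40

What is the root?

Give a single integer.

Answer: 902

Derivation:
L0: [53, 21, 50, 2, 89, 32, 22, 6, 96, 43, 40]
L1: h(53,21)=(53*31+21)%997=667 h(50,2)=(50*31+2)%997=555 h(89,32)=(89*31+32)%997=797 h(22,6)=(22*31+6)%997=688 h(96,43)=(96*31+43)%997=28 h(40,40)=(40*31+40)%997=283 -> [667, 555, 797, 688, 28, 283]
L2: h(667,555)=(667*31+555)%997=295 h(797,688)=(797*31+688)%997=470 h(28,283)=(28*31+283)%997=154 -> [295, 470, 154]
L3: h(295,470)=(295*31+470)%997=642 h(154,154)=(154*31+154)%997=940 -> [642, 940]
L4: h(642,940)=(642*31+940)%997=902 -> [902]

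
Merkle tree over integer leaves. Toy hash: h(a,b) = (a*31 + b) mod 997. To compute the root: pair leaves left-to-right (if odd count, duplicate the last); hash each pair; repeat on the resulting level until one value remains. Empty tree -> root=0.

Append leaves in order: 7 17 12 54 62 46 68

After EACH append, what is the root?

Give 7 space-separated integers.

Answer: 7 234 659 701 474 959 170

Derivation:
After append 7 (leaves=[7]):
  L0: [7]
  root=7
After append 17 (leaves=[7, 17]):
  L0: [7, 17]
  L1: h(7,17)=(7*31+17)%997=234 -> [234]
  root=234
After append 12 (leaves=[7, 17, 12]):
  L0: [7, 17, 12]
  L1: h(7,17)=(7*31+17)%997=234 h(12,12)=(12*31+12)%997=384 -> [234, 384]
  L2: h(234,384)=(234*31+384)%997=659 -> [659]
  root=659
After append 54 (leaves=[7, 17, 12, 54]):
  L0: [7, 17, 12, 54]
  L1: h(7,17)=(7*31+17)%997=234 h(12,54)=(12*31+54)%997=426 -> [234, 426]
  L2: h(234,426)=(234*31+426)%997=701 -> [701]
  root=701
After append 62 (leaves=[7, 17, 12, 54, 62]):
  L0: [7, 17, 12, 54, 62]
  L1: h(7,17)=(7*31+17)%997=234 h(12,54)=(12*31+54)%997=426 h(62,62)=(62*31+62)%997=987 -> [234, 426, 987]
  L2: h(234,426)=(234*31+426)%997=701 h(987,987)=(987*31+987)%997=677 -> [701, 677]
  L3: h(701,677)=(701*31+677)%997=474 -> [474]
  root=474
After append 46 (leaves=[7, 17, 12, 54, 62, 46]):
  L0: [7, 17, 12, 54, 62, 46]
  L1: h(7,17)=(7*31+17)%997=234 h(12,54)=(12*31+54)%997=426 h(62,46)=(62*31+46)%997=971 -> [234, 426, 971]
  L2: h(234,426)=(234*31+426)%997=701 h(971,971)=(971*31+971)%997=165 -> [701, 165]
  L3: h(701,165)=(701*31+165)%997=959 -> [959]
  root=959
After append 68 (leaves=[7, 17, 12, 54, 62, 46, 68]):
  L0: [7, 17, 12, 54, 62, 46, 68]
  L1: h(7,17)=(7*31+17)%997=234 h(12,54)=(12*31+54)%997=426 h(62,46)=(62*31+46)%997=971 h(68,68)=(68*31+68)%997=182 -> [234, 426, 971, 182]
  L2: h(234,426)=(234*31+426)%997=701 h(971,182)=(971*31+182)%997=373 -> [701, 373]
  L3: h(701,373)=(701*31+373)%997=170 -> [170]
  root=170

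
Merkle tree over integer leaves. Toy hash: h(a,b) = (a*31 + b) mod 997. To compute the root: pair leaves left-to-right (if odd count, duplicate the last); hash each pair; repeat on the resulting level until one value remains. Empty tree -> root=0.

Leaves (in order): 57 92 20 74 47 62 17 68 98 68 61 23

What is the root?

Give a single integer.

Answer: 560

Derivation:
L0: [57, 92, 20, 74, 47, 62, 17, 68, 98, 68, 61, 23]
L1: h(57,92)=(57*31+92)%997=862 h(20,74)=(20*31+74)%997=694 h(47,62)=(47*31+62)%997=522 h(17,68)=(17*31+68)%997=595 h(98,68)=(98*31+68)%997=115 h(61,23)=(61*31+23)%997=917 -> [862, 694, 522, 595, 115, 917]
L2: h(862,694)=(862*31+694)%997=497 h(522,595)=(522*31+595)%997=825 h(115,917)=(115*31+917)%997=494 -> [497, 825, 494]
L3: h(497,825)=(497*31+825)%997=280 h(494,494)=(494*31+494)%997=853 -> [280, 853]
L4: h(280,853)=(280*31+853)%997=560 -> [560]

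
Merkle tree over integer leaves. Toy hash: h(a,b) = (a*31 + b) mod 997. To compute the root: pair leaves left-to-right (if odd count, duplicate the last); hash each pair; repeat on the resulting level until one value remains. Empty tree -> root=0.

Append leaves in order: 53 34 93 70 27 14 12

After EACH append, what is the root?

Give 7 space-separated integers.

Answer: 53 680 128 105 993 577 110

Derivation:
After append 53 (leaves=[53]):
  L0: [53]
  root=53
After append 34 (leaves=[53, 34]):
  L0: [53, 34]
  L1: h(53,34)=(53*31+34)%997=680 -> [680]
  root=680
After append 93 (leaves=[53, 34, 93]):
  L0: [53, 34, 93]
  L1: h(53,34)=(53*31+34)%997=680 h(93,93)=(93*31+93)%997=982 -> [680, 982]
  L2: h(680,982)=(680*31+982)%997=128 -> [128]
  root=128
After append 70 (leaves=[53, 34, 93, 70]):
  L0: [53, 34, 93, 70]
  L1: h(53,34)=(53*31+34)%997=680 h(93,70)=(93*31+70)%997=959 -> [680, 959]
  L2: h(680,959)=(680*31+959)%997=105 -> [105]
  root=105
After append 27 (leaves=[53, 34, 93, 70, 27]):
  L0: [53, 34, 93, 70, 27]
  L1: h(53,34)=(53*31+34)%997=680 h(93,70)=(93*31+70)%997=959 h(27,27)=(27*31+27)%997=864 -> [680, 959, 864]
  L2: h(680,959)=(680*31+959)%997=105 h(864,864)=(864*31+864)%997=729 -> [105, 729]
  L3: h(105,729)=(105*31+729)%997=993 -> [993]
  root=993
After append 14 (leaves=[53, 34, 93, 70, 27, 14]):
  L0: [53, 34, 93, 70, 27, 14]
  L1: h(53,34)=(53*31+34)%997=680 h(93,70)=(93*31+70)%997=959 h(27,14)=(27*31+14)%997=851 -> [680, 959, 851]
  L2: h(680,959)=(680*31+959)%997=105 h(851,851)=(851*31+851)%997=313 -> [105, 313]
  L3: h(105,313)=(105*31+313)%997=577 -> [577]
  root=577
After append 12 (leaves=[53, 34, 93, 70, 27, 14, 12]):
  L0: [53, 34, 93, 70, 27, 14, 12]
  L1: h(53,34)=(53*31+34)%997=680 h(93,70)=(93*31+70)%997=959 h(27,14)=(27*31+14)%997=851 h(12,12)=(12*31+12)%997=384 -> [680, 959, 851, 384]
  L2: h(680,959)=(680*31+959)%997=105 h(851,384)=(851*31+384)%997=843 -> [105, 843]
  L3: h(105,843)=(105*31+843)%997=110 -> [110]
  root=110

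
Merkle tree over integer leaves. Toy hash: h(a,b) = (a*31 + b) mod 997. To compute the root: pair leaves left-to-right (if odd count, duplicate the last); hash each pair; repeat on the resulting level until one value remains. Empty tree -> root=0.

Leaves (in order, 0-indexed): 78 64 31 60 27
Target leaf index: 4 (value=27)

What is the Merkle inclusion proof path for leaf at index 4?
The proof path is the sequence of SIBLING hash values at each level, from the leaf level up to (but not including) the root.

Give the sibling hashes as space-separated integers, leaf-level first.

Answer: 27 864 197

Derivation:
L0 (leaves): [78, 64, 31, 60, 27], target index=4
L1: h(78,64)=(78*31+64)%997=488 [pair 0] h(31,60)=(31*31+60)%997=24 [pair 1] h(27,27)=(27*31+27)%997=864 [pair 2] -> [488, 24, 864]
  Sibling for proof at L0: 27
L2: h(488,24)=(488*31+24)%997=197 [pair 0] h(864,864)=(864*31+864)%997=729 [pair 1] -> [197, 729]
  Sibling for proof at L1: 864
L3: h(197,729)=(197*31+729)%997=854 [pair 0] -> [854]
  Sibling for proof at L2: 197
Root: 854
Proof path (sibling hashes from leaf to root): [27, 864, 197]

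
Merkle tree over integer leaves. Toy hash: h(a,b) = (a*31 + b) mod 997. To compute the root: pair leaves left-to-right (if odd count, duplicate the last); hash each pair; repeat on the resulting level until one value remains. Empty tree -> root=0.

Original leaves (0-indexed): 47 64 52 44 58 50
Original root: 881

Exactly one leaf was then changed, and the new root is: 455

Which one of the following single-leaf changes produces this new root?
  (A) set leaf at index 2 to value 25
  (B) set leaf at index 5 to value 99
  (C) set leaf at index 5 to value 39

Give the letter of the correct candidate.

Original leaves: [47, 64, 52, 44, 58, 50]
Target new root: 455
Try each candidate change and compute the resulting root:
Candidate A: set leaf[2] = 25 -> leaves = [47, 64, 25, 44, 58, 50]
  L0: [47, 64, 25, 44, 58, 50]
  L1: h(47,64)=(47*31+64)%997=524 h(25,44)=(25*31+44)%997=819 h(58,50)=(58*31+50)%997=851 -> [524, 819, 851]
  L2: h(524,819)=(524*31+819)%997=114 h(851,851)=(851*31+851)%997=313 -> [114, 313]
  L3: h(114,313)=(114*31+313)%997=856 -> [856]
  root = 856 != target 455
Candidate B: set leaf[5] = 99 -> leaves = [47, 64, 52, 44, 58, 99]
  L0: [47, 64, 52, 44, 58, 99]
  L1: h(47,64)=(47*31+64)%997=524 h(52,44)=(52*31+44)%997=659 h(58,99)=(58*31+99)%997=900 -> [524, 659, 900]
  L2: h(524,659)=(524*31+659)%997=951 h(900,900)=(900*31+900)%997=884 -> [951, 884]
  L3: h(951,884)=(951*31+884)%997=455 -> [455]
  root = 455 == target 455  ** MATCH **
Candidate C: set leaf[5] = 39 -> leaves = [47, 64, 52, 44, 58, 39]
  L0: [47, 64, 52, 44, 58, 39]
  L1: h(47,64)=(47*31+64)%997=524 h(52,44)=(52*31+44)%997=659 h(58,39)=(58*31+39)%997=840 -> [524, 659, 840]
  L2: h(524,659)=(524*31+659)%997=951 h(840,840)=(840*31+840)%997=958 -> [951, 958]
  L3: h(951,958)=(951*31+958)%997=529 -> [529]
  root = 529 != target 455
Candidate B produces the target root.

Answer: B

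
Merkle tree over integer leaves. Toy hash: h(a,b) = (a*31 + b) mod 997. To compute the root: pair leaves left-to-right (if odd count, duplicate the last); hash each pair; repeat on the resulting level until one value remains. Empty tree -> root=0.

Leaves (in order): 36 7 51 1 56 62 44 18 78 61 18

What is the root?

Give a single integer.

Answer: 938

Derivation:
L0: [36, 7, 51, 1, 56, 62, 44, 18, 78, 61, 18]
L1: h(36,7)=(36*31+7)%997=126 h(51,1)=(51*31+1)%997=585 h(56,62)=(56*31+62)%997=801 h(44,18)=(44*31+18)%997=385 h(78,61)=(78*31+61)%997=485 h(18,18)=(18*31+18)%997=576 -> [126, 585, 801, 385, 485, 576]
L2: h(126,585)=(126*31+585)%997=503 h(801,385)=(801*31+385)%997=291 h(485,576)=(485*31+576)%997=656 -> [503, 291, 656]
L3: h(503,291)=(503*31+291)%997=929 h(656,656)=(656*31+656)%997=55 -> [929, 55]
L4: h(929,55)=(929*31+55)%997=938 -> [938]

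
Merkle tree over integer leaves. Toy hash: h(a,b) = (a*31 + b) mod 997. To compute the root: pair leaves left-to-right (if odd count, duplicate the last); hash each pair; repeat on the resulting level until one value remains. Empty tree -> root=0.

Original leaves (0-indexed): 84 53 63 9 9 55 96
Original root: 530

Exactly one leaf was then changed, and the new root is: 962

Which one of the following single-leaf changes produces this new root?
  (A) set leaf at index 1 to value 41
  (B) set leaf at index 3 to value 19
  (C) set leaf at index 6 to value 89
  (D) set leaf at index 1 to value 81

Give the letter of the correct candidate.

Original leaves: [84, 53, 63, 9, 9, 55, 96]
Target new root: 962
Try each candidate change and compute the resulting root:
Candidate A: set leaf[1] = 41 -> leaves = [84, 41, 63, 9, 9, 55, 96]
  L0: [84, 41, 63, 9, 9, 55, 96]
  L1: h(84,41)=(84*31+41)%997=651 h(63,9)=(63*31+9)%997=965 h(9,55)=(9*31+55)%997=334 h(96,96)=(96*31+96)%997=81 -> [651, 965, 334, 81]
  L2: h(651,965)=(651*31+965)%997=209 h(334,81)=(334*31+81)%997=465 -> [209, 465]
  L3: h(209,465)=(209*31+465)%997=962 -> [962]
  root = 962 == target 962  ** MATCH **
Candidate B: set leaf[3] = 19 -> leaves = [84, 53, 63, 19, 9, 55, 96]
  L0: [84, 53, 63, 19, 9, 55, 96]
  L1: h(84,53)=(84*31+53)%997=663 h(63,19)=(63*31+19)%997=975 h(9,55)=(9*31+55)%997=334 h(96,96)=(96*31+96)%997=81 -> [663, 975, 334, 81]
  L2: h(663,975)=(663*31+975)%997=591 h(334,81)=(334*31+81)%997=465 -> [591, 465]
  L3: h(591,465)=(591*31+465)%997=840 -> [840]
  root = 840 != target 962
Candidate C: set leaf[6] = 89 -> leaves = [84, 53, 63, 9, 9, 55, 89]
  L0: [84, 53, 63, 9, 9, 55, 89]
  L1: h(84,53)=(84*31+53)%997=663 h(63,9)=(63*31+9)%997=965 h(9,55)=(9*31+55)%997=334 h(89,89)=(89*31+89)%997=854 -> [663, 965, 334, 854]
  L2: h(663,965)=(663*31+965)%997=581 h(334,854)=(334*31+854)%997=241 -> [581, 241]
  L3: h(581,241)=(581*31+241)%997=306 -> [306]
  root = 306 != target 962
Candidate D: set leaf[1] = 81 -> leaves = [84, 81, 63, 9, 9, 55, 96]
  L0: [84, 81, 63, 9, 9, 55, 96]
  L1: h(84,81)=(84*31+81)%997=691 h(63,9)=(63*31+9)%997=965 h(9,55)=(9*31+55)%997=334 h(96,96)=(96*31+96)%997=81 -> [691, 965, 334, 81]
  L2: h(691,965)=(691*31+965)%997=452 h(334,81)=(334*31+81)%997=465 -> [452, 465]
  L3: h(452,465)=(452*31+465)%997=519 -> [519]
  root = 519 != target 962
Candidate A produces the target root.

Answer: A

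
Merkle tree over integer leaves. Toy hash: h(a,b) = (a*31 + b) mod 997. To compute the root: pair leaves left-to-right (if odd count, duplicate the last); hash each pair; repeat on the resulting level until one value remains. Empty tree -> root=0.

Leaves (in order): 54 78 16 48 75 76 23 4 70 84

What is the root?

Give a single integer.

L0: [54, 78, 16, 48, 75, 76, 23, 4, 70, 84]
L1: h(54,78)=(54*31+78)%997=755 h(16,48)=(16*31+48)%997=544 h(75,76)=(75*31+76)%997=407 h(23,4)=(23*31+4)%997=717 h(70,84)=(70*31+84)%997=260 -> [755, 544, 407, 717, 260]
L2: h(755,544)=(755*31+544)%997=21 h(407,717)=(407*31+717)%997=373 h(260,260)=(260*31+260)%997=344 -> [21, 373, 344]
L3: h(21,373)=(21*31+373)%997=27 h(344,344)=(344*31+344)%997=41 -> [27, 41]
L4: h(27,41)=(27*31+41)%997=878 -> [878]

Answer: 878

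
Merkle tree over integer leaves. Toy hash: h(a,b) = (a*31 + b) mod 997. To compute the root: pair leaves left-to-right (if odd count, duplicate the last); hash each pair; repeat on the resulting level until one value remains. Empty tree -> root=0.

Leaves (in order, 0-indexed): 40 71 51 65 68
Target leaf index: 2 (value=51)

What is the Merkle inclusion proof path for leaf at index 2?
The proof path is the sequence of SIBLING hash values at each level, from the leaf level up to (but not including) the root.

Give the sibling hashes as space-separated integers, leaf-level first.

L0 (leaves): [40, 71, 51, 65, 68], target index=2
L1: h(40,71)=(40*31+71)%997=314 [pair 0] h(51,65)=(51*31+65)%997=649 [pair 1] h(68,68)=(68*31+68)%997=182 [pair 2] -> [314, 649, 182]
  Sibling for proof at L0: 65
L2: h(314,649)=(314*31+649)%997=413 [pair 0] h(182,182)=(182*31+182)%997=839 [pair 1] -> [413, 839]
  Sibling for proof at L1: 314
L3: h(413,839)=(413*31+839)%997=681 [pair 0] -> [681]
  Sibling for proof at L2: 839
Root: 681
Proof path (sibling hashes from leaf to root): [65, 314, 839]

Answer: 65 314 839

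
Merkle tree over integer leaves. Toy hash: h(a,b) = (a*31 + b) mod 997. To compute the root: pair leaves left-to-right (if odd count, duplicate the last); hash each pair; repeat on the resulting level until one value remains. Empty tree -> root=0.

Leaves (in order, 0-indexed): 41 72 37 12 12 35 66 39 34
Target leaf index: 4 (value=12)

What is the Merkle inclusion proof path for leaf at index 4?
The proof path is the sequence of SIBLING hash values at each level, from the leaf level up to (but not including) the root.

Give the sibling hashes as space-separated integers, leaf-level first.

Answer: 35 91 918 463

Derivation:
L0 (leaves): [41, 72, 37, 12, 12, 35, 66, 39, 34], target index=4
L1: h(41,72)=(41*31+72)%997=346 [pair 0] h(37,12)=(37*31+12)%997=162 [pair 1] h(12,35)=(12*31+35)%997=407 [pair 2] h(66,39)=(66*31+39)%997=91 [pair 3] h(34,34)=(34*31+34)%997=91 [pair 4] -> [346, 162, 407, 91, 91]
  Sibling for proof at L0: 35
L2: h(346,162)=(346*31+162)%997=918 [pair 0] h(407,91)=(407*31+91)%997=744 [pair 1] h(91,91)=(91*31+91)%997=918 [pair 2] -> [918, 744, 918]
  Sibling for proof at L1: 91
L3: h(918,744)=(918*31+744)%997=289 [pair 0] h(918,918)=(918*31+918)%997=463 [pair 1] -> [289, 463]
  Sibling for proof at L2: 918
L4: h(289,463)=(289*31+463)%997=449 [pair 0] -> [449]
  Sibling for proof at L3: 463
Root: 449
Proof path (sibling hashes from leaf to root): [35, 91, 918, 463]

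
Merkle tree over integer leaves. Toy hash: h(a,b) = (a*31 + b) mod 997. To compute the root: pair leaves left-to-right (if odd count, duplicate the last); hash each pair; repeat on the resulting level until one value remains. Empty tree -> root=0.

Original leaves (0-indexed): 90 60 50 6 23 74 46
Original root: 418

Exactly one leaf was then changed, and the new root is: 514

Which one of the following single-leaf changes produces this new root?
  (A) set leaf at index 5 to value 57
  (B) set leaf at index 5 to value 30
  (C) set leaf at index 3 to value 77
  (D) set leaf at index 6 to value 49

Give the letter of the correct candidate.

Original leaves: [90, 60, 50, 6, 23, 74, 46]
Target new root: 514
Try each candidate change and compute the resulting root:
Candidate A: set leaf[5] = 57 -> leaves = [90, 60, 50, 6, 23, 57, 46]
  L0: [90, 60, 50, 6, 23, 57, 46]
  L1: h(90,60)=(90*31+60)%997=856 h(50,6)=(50*31+6)%997=559 h(23,57)=(23*31+57)%997=770 h(46,46)=(46*31+46)%997=475 -> [856, 559, 770, 475]
  L2: h(856,559)=(856*31+559)%997=176 h(770,475)=(770*31+475)%997=417 -> [176, 417]
  L3: h(176,417)=(176*31+417)%997=888 -> [888]
  root = 888 != target 514
Candidate B: set leaf[5] = 30 -> leaves = [90, 60, 50, 6, 23, 30, 46]
  L0: [90, 60, 50, 6, 23, 30, 46]
  L1: h(90,60)=(90*31+60)%997=856 h(50,6)=(50*31+6)%997=559 h(23,30)=(23*31+30)%997=743 h(46,46)=(46*31+46)%997=475 -> [856, 559, 743, 475]
  L2: h(856,559)=(856*31+559)%997=176 h(743,475)=(743*31+475)%997=577 -> [176, 577]
  L3: h(176,577)=(176*31+577)%997=51 -> [51]
  root = 51 != target 514
Candidate C: set leaf[3] = 77 -> leaves = [90, 60, 50, 77, 23, 74, 46]
  L0: [90, 60, 50, 77, 23, 74, 46]
  L1: h(90,60)=(90*31+60)%997=856 h(50,77)=(50*31+77)%997=630 h(23,74)=(23*31+74)%997=787 h(46,46)=(46*31+46)%997=475 -> [856, 630, 787, 475]
  L2: h(856,630)=(856*31+630)%997=247 h(787,475)=(787*31+475)%997=944 -> [247, 944]
  L3: h(247,944)=(247*31+944)%997=625 -> [625]
  root = 625 != target 514
Candidate D: set leaf[6] = 49 -> leaves = [90, 60, 50, 6, 23, 74, 49]
  L0: [90, 60, 50, 6, 23, 74, 49]
  L1: h(90,60)=(90*31+60)%997=856 h(50,6)=(50*31+6)%997=559 h(23,74)=(23*31+74)%997=787 h(49,49)=(49*31+49)%997=571 -> [856, 559, 787, 571]
  L2: h(856,559)=(856*31+559)%997=176 h(787,571)=(787*31+571)%997=43 -> [176, 43]
  L3: h(176,43)=(176*31+43)%997=514 -> [514]
  root = 514 == target 514  ** MATCH **
Candidate D produces the target root.

Answer: D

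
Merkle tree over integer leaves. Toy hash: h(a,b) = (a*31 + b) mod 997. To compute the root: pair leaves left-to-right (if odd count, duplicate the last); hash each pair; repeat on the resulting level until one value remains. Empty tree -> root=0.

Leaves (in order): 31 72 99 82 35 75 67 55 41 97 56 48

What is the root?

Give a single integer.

Answer: 728

Derivation:
L0: [31, 72, 99, 82, 35, 75, 67, 55, 41, 97, 56, 48]
L1: h(31,72)=(31*31+72)%997=36 h(99,82)=(99*31+82)%997=160 h(35,75)=(35*31+75)%997=163 h(67,55)=(67*31+55)%997=138 h(41,97)=(41*31+97)%997=371 h(56,48)=(56*31+48)%997=787 -> [36, 160, 163, 138, 371, 787]
L2: h(36,160)=(36*31+160)%997=279 h(163,138)=(163*31+138)%997=206 h(371,787)=(371*31+787)%997=324 -> [279, 206, 324]
L3: h(279,206)=(279*31+206)%997=879 h(324,324)=(324*31+324)%997=398 -> [879, 398]
L4: h(879,398)=(879*31+398)%997=728 -> [728]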